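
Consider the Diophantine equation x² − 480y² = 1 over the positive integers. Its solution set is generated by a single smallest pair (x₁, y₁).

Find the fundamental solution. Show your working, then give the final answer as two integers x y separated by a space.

√480 → a₀=21, period (1,9,1,42); ℓ=4 even so k=3
i=0: a=21 ⇒ p=21, q=1
i=1: a=1 ⇒ p=22, q=1
i=2: a=9 ⇒ p=219, q=10
i=3: a=1 ⇒ p=241, q=11
fundamental: x₁=241, y₁=11  (since 58081 − 480·121 = 1)

241 11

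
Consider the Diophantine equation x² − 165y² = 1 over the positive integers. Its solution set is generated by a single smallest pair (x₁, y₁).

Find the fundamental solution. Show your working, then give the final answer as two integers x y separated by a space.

1079 84

d=165: √d = [12; 1,5,2,5,1,24] (ℓ=6, even), read p_5/q_5
i=0: a=12 ⇒ p=12, q=1
i=1: a=1 ⇒ p=13, q=1
…
i=4: a=5 ⇒ p=912, q=71
i=5: a=1 ⇒ p=1079, q=84
→ (1079, 84).  Check: 1079²=1164241, 165·84²=1164240, difference 1.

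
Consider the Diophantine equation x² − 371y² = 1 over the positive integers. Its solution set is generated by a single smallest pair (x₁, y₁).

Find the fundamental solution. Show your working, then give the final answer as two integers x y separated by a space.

1695 88

d=371: √d = [19; 3,1,4,1,3,38] (ℓ=6, even), read p_5/q_5
step 0: (19, 1)  from 19·(1,0) + (0,1)
step 1: (58, 3)  from 3·(19,1) + (1,0)
…
step 3: (366, 19)  from 4·(77,4) + (58,3)
step 4: (443, 23)  from 1·(366,19) + (77,4)
step 5: (1695, 88)  from 3·(443,23) + (366,19)
→ (1695, 88).  Check: 1695²=2873025, 371·88²=2873024, difference 1.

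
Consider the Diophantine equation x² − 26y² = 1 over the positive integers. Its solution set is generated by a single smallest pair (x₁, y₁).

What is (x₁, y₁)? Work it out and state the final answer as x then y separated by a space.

51 10

d=26: √d = [5; 10] (ℓ=1, odd), read p_1/q_1
i=0: a=5 ⇒ p=5, q=1
i=1: a=10 ⇒ p=51, q=10
fundamental: x₁=51, y₁=10  (since 2601 − 26·100 = 1)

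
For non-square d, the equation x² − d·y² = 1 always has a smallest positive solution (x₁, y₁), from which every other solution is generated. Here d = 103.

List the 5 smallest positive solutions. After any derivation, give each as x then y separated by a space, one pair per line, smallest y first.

√103 → a₀=10, period (6,1,2,1,1,9,1,1,2,1,6,20); ℓ=12 even so k=11
i=0: a=10 ⇒ p=10, q=1
…
i=2: a=1 ⇒ p=71, q=7
…
i=5: a=1 ⇒ p=477, q=47
i=6: a=9 ⇒ p=4567, q=450
i=7: a=1 ⇒ p=5044, q=497
i=8: a=1 ⇒ p=9611, q=947
…
i=10: a=1 ⇒ p=33877, q=3338
i=11: a=6 ⇒ p=227528, q=22419
(x₁, y₁) = (227528, 22419);  227528² − 103·22419² = 1 ✓
k=2:  x_2 = 227528·227528+103·22419·22419 = 103537981567,  y_2 = 227528·22419+22419·227528 = 10201900464
k=3:  x_3 = 227528·103537981567+103·22419·10201900464 = 47115579739725224,  y_3 = 227528·10201900464+22419·103537981567 = 4642436017523565
k=4:  x_4 = 227528·47115579739725224+103·22419·4642436017523565 = 21440227253936863550977,  y_4 = 227528·4642436017523565+22419·47115579739725224 = 2112568364380001494176
k=5:  x_5 = 227528·21440227253936863550977+103·22419·2112568364380001494176 = 9756504053220377800313664488,  y_5 = 227528·2112568364380001494176+22419·21440227253936863550977 = 961336909616663523916230291

227528 22419
103537981567 10201900464
47115579739725224 4642436017523565
21440227253936863550977 2112568364380001494176
9756504053220377800313664488 961336909616663523916230291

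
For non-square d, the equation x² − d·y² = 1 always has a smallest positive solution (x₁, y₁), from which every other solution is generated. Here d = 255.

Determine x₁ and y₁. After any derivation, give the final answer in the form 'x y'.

16 1

√255 → a₀=15, period (1,30); ℓ=2 even so k=1
a_0=15:  p_0=15·1+0=15,  q_0=15·0+1=1
a_1=1:  p_1=1·15+1=16,  q_1=1·1+0=1
fundamental: x₁=16, y₁=1  (since 256 − 255·1 = 1)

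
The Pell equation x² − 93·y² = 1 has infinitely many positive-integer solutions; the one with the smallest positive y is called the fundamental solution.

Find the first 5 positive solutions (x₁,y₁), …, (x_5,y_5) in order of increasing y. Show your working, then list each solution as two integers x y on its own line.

√93 = [9; 1,1,1,4,6,4,1,1,1,18, …], period ℓ=10 (even) → k=9
k=0  a_k=9  p_k/q_k = 9/1
k=1  a_k=1  p_k/q_k = 10/1
…
k=3  a_k=1  p_k/q_k = 29/3
k=4  a_k=4  p_k/q_k = 135/14
k=5  a_k=6  p_k/q_k = 839/87
k=6  a_k=4  p_k/q_k = 3491/362
k=7  a_k=1  p_k/q_k = 4330/449
k=8  a_k=1  p_k/q_k = 7821/811
k=9  a_k=1  p_k/q_k = 12151/1260
→ (12151, 1260).  Check: 12151²=147646801, 93·1260²=147646800, difference 1.
n=2: (12151,1260)∘(12151,1260) = (12151·12151+93·1260·1260, 12151·1260+1260·12151) = (295293601,30620520)
n=3: (295293601,30620520)∘(12151,1260) = (12151·295293601+93·1260·30620520, 12151·30620520+1260·295293601) = (7176225079351,744139875780)
n=4: (7176225079351,744139875780)∘(12151,1260) = (12151·7176225079351+93·1260·744139875780, 12151·744139875780+1260·7176225079351) = (174396621583094401,18084087230585040)
n=5: (174396621583094401,18084087230585040)∘(12151,1260) = (12151·174396621583094401+93·1260·18084087230585040, 12151·18084087230585040+1260·174396621583094401) = (4238186690536135053751,439479487133537766300)

12151 1260
295293601 30620520
7176225079351 744139875780
174396621583094401 18084087230585040
4238186690536135053751 439479487133537766300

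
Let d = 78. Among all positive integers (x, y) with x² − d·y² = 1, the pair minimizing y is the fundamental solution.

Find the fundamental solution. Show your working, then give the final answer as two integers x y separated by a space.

53 6

√78 = [8; 1,4,1,16, …], period ℓ=4 (even) → k=3
a_0=8:  p_0=8·1+0=8,  q_0=8·0+1=1
a_1=1:  p_1=1·8+1=9,  q_1=1·1+0=1
a_2=4:  p_2=4·9+8=44,  q_2=4·1+1=5
a_3=1:  p_3=1·44+9=53,  q_3=1·5+1=6
→ (53, 6).  Check: 53²=2809, 78·6²=2808, difference 1.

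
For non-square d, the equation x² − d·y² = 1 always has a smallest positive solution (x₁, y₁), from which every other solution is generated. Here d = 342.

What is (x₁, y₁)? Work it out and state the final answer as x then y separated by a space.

d=342: √d = [18; 2,36] (ℓ=2, even), read p_1/q_1
step 0: (18, 1)  from 18·(1,0) + (0,1)
step 1: (37, 2)  from 2·(18,1) + (1,0)
→ (37, 2).  Check: 37²=1369, 342·2²=1368, difference 1.

37 2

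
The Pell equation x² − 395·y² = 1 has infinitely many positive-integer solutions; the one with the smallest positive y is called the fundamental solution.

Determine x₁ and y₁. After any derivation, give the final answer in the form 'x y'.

159 8

√395 → a₀=19, period (1,6,1,38); ℓ=4 even so k=3
a_0=19:  p_0=19·1+0=19,  q_0=19·0+1=1
…
a_2=6:  p_2=6·20+19=139,  q_2=6·1+1=7
a_3=1:  p_3=1·139+20=159,  q_3=1·7+1=8
(x₁, y₁) = (159, 8);  159² − 395·8² = 1 ✓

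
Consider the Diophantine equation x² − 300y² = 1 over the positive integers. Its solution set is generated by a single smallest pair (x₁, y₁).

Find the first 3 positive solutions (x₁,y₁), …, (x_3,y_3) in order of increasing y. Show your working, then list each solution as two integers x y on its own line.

d=300: √d = [17; 3,8,3,34] (ℓ=4, even), read p_3/q_3
k=0  a_k=17  p_k/q_k = 17/1
k=1  a_k=3  p_k/q_k = 52/3
k=2  a_k=8  p_k/q_k = 433/25
k=3  a_k=3  p_k/q_k = 1351/78
(x₁, y₁) = (1351, 78);  1351² − 300·78² = 1 ✓
(1351+78√300)^2 = 3650401 + 210756√300
(1351+78√300)^3 = 9863382151 + 569462634√300

1351 78
3650401 210756
9863382151 569462634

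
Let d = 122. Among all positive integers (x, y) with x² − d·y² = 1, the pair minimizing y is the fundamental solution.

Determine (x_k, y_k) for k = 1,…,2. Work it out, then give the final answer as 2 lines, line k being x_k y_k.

243 22
118097 10692

√122 → a₀=11, period (22); ℓ=1 odd so k=1
k=0  a_k=11  p_k/q_k = 11/1
k=1  a_k=22  p_k/q_k = 243/22
→ (243, 22).  Check: 243²=59049, 122·22²=59048, difference 1.
(x_2, y_2) = (243·243 + 122·22·22, 243·22 + 22·243) = (118097, 10692)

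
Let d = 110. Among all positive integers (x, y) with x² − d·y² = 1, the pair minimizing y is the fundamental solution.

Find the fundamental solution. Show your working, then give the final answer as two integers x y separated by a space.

21 2

d=110: √d = [10; 2,20] (ℓ=2, even), read p_1/q_1
a_0=10:  p_0=10·1+0=10,  q_0=10·0+1=1
a_1=2:  p_1=2·10+1=21,  q_1=2·1+0=2
(x₁, y₁) = (21, 2);  21² − 110·2² = 1 ✓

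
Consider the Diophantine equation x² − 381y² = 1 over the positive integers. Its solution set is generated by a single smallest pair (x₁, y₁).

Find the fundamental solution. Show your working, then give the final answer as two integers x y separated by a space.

1015 52

d=381: √d = [19; 1,1,12,1,1,38] (ℓ=6, even), read p_5/q_5
i=0: a=19 ⇒ p=19, q=1
…
i=4: a=1 ⇒ p=527, q=27
i=5: a=1 ⇒ p=1015, q=52
→ (1015, 52).  Check: 1015²=1030225, 381·52²=1030224, difference 1.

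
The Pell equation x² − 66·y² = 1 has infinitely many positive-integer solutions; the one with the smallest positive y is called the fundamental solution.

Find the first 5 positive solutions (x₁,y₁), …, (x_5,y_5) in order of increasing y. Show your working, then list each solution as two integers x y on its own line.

65 8
8449 1040
1098305 135192
142771201 17573920
18559157825 2284474408

d=66: √d = [8; 8,16] (ℓ=2, even), read p_1/q_1
step 0: (8, 1)  from 8·(1,0) + (0,1)
step 1: (65, 8)  from 8·(8,1) + (1,0)
fundamental: x₁=65, y₁=8  (since 4225 − 66·64 = 1)
k=2:  x_2 = 65·65+66·8·8 = 8449,  y_2 = 65·8+8·65 = 1040
k=3:  x_3 = 65·8449+66·8·1040 = 1098305,  y_3 = 65·1040+8·8449 = 135192
k=4:  x_4 = 65·1098305+66·8·135192 = 142771201,  y_4 = 65·135192+8·1098305 = 17573920
k=5:  x_5 = 65·142771201+66·8·17573920 = 18559157825,  y_5 = 65·17573920+8·142771201 = 2284474408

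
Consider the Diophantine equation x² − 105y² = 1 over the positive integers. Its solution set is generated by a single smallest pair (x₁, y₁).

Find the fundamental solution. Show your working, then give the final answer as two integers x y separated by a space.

√105 → a₀=10, period (4,20); ℓ=2 even so k=1
step 0: (10, 1)  from 10·(1,0) + (0,1)
step 1: (41, 4)  from 4·(10,1) + (1,0)
→ (41, 4).  Check: 41²=1681, 105·4²=1680, difference 1.

41 4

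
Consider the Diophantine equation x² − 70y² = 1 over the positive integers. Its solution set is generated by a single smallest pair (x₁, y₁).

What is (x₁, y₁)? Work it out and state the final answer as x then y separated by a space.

[8; 2,1,2,1,2,16] for √70; ℓ=6 ⇒ convergent index 5
k=0  a_k=8  p_k/q_k = 8/1
k=1  a_k=2  p_k/q_k = 17/2
…
k=4  a_k=1  p_k/q_k = 92/11
k=5  a_k=2  p_k/q_k = 251/30
(x₁, y₁) = (251, 30);  251² − 70·30² = 1 ✓

251 30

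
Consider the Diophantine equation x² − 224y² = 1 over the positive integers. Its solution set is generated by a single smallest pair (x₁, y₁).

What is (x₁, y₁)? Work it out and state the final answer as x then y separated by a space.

√224 = [14; 1,28, …], period ℓ=2 (even) → k=1
step 0: (14, 1)  from 14·(1,0) + (0,1)
step 1: (15, 1)  from 1·(14,1) + (1,0)
(x₁, y₁) = (15, 1);  15² − 224·1² = 1 ✓

15 1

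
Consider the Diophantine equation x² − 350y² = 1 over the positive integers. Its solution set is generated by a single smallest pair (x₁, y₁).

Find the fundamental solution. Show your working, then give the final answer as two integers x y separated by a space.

449 24

[18; 1,2,2,2,1,36] for √350; ℓ=6 ⇒ convergent index 5
i=0: a=18 ⇒ p=18, q=1
i=1: a=1 ⇒ p=19, q=1
…
i=4: a=2 ⇒ p=318, q=17
i=5: a=1 ⇒ p=449, q=24
(x₁, y₁) = (449, 24);  449² − 350·24² = 1 ✓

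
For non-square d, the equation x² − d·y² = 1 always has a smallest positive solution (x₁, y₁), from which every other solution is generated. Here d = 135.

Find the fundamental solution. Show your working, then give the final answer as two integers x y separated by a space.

√135 → a₀=11, period (1,1,1,1,1,1,1,22); ℓ=8 even so k=7
k=0  a_k=11  p_k/q_k = 11/1
k=1  a_k=1  p_k/q_k = 12/1
…
k=3  a_k=1  p_k/q_k = 35/3
…
k=5  a_k=1  p_k/q_k = 93/8
k=6  a_k=1  p_k/q_k = 151/13
k=7  a_k=1  p_k/q_k = 244/21
fundamental: x₁=244, y₁=21  (since 59536 − 135·441 = 1)

244 21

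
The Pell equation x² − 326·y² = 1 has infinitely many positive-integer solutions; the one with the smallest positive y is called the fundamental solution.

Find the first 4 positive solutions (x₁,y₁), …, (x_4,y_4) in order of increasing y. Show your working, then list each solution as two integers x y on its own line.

[18; 18,36] for √326; ℓ=2 ⇒ convergent index 1
i=0: a=18 ⇒ p=18, q=1
i=1: a=18 ⇒ p=325, q=18
→ (325, 18).  Check: 325²=105625, 326·18²=105624, difference 1.
(x_2, y_2) = (325·325 + 326·18·18, 325·18 + 18·325) = (211249, 11700)
(x_3, y_3) = (325·211249 + 326·18·11700, 325·11700 + 18·211249) = (137311525, 7604982)
(x_4, y_4) = (325·137311525 + 326·18·7604982, 325·7604982 + 18·137311525) = (89252280001, 4943226600)

325 18
211249 11700
137311525 7604982
89252280001 4943226600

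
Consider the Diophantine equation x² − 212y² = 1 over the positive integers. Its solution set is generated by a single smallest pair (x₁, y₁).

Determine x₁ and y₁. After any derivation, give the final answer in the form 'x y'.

√212 → a₀=14, period (1,1,3,1,1,…,1,1,28); ℓ=14 even so k=13
i=0: a=14 ⇒ p=14, q=1
i=1: a=1 ⇒ p=15, q=1
i=2: a=1 ⇒ p=29, q=2
i=3: a=3 ⇒ p=102, q=7
i=4: a=1 ⇒ p=131, q=9
i=5: a=1 ⇒ p=233, q=16
i=6: a=1 ⇒ p=364, q=25
i=7: a=6 ⇒ p=2417, q=166
…
i=10: a=1 ⇒ p=7979, q=548
…
i=12: a=1 ⇒ p=37114, q=2549
i=13: a=1 ⇒ p=66249, q=4550
fundamental: x₁=66249, y₁=4550  (since 4388930001 − 212·20702500 = 1)

66249 4550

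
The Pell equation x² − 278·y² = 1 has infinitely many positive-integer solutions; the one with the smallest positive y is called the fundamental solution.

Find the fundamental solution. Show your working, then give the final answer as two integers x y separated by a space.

d=278: √d = [16; 1,2,16,2,1,32] (ℓ=6, even), read p_5/q_5
k=0  a_k=16  p_k/q_k = 16/1
k=1  a_k=1  p_k/q_k = 17/1
k=2  a_k=2  p_k/q_k = 50/3
…
k=4  a_k=2  p_k/q_k = 1684/101
k=5  a_k=1  p_k/q_k = 2501/150
fundamental: x₁=2501, y₁=150  (since 6255001 − 278·22500 = 1)

2501 150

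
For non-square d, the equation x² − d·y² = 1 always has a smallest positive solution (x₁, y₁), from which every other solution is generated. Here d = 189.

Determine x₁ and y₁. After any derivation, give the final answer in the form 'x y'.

55 4

√189 → a₀=13, period (1,2,1,26); ℓ=4 even so k=3
k=0  a_k=13  p_k/q_k = 13/1
…
k=2  a_k=2  p_k/q_k = 41/3
k=3  a_k=1  p_k/q_k = 55/4
(x₁, y₁) = (55, 4);  55² − 189·4² = 1 ✓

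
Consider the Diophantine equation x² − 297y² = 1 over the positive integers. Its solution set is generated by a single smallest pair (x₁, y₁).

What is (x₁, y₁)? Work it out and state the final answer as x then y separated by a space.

48599 2820

√297 = [17; 4,3,1,1,2,1,1,3,4,34, …], period ℓ=10 (even) → k=9
a_0=17:  p_0=17·1+0=17,  q_0=17·0+1=1
a_1=4:  p_1=4·17+1=69,  q_1=4·1+0=4
…
a_4=1:  p_4=1·293+224=517,  q_4=1·17+13=30
…
a_8=3:  p_8=3·3171+1844=11357,  q_8=3·184+107=659
a_9=4:  p_9=4·11357+3171=48599,  q_9=4·659+184=2820
fundamental: x₁=48599, y₁=2820  (since 2361862801 − 297·7952400 = 1)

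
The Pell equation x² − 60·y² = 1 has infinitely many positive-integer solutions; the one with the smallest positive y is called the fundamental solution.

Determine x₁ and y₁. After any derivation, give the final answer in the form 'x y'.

√60 → a₀=7, period (1,2,1,14); ℓ=4 even so k=3
k=0  a_k=7  p_k/q_k = 7/1
…
k=2  a_k=2  p_k/q_k = 23/3
k=3  a_k=1  p_k/q_k = 31/4
fundamental: x₁=31, y₁=4  (since 961 − 60·16 = 1)

31 4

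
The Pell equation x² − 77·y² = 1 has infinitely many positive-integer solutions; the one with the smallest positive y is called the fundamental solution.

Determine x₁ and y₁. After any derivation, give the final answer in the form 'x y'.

[8; 1,3,2,3,1,16] for √77; ℓ=6 ⇒ convergent index 5
step 0: (8, 1)  from 8·(1,0) + (0,1)
…
step 2: (35, 4)  from 3·(9,1) + (8,1)
…
step 4: (272, 31)  from 3·(79,9) + (35,4)
step 5: (351, 40)  from 1·(272,31) + (79,9)
(x₁, y₁) = (351, 40);  351² − 77·40² = 1 ✓

351 40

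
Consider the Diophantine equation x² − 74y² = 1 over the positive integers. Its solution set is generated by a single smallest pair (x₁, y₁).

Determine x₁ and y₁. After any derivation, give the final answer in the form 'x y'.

3699 430

√74 → a₀=8, period (1,1,1,1,16); ℓ=5 odd so k=9
step 0: (8, 1)  from 8·(1,0) + (0,1)
…
step 2: (17, 2)  from 1·(9,1) + (8,1)
…
step 4: (43, 5)  from 1·(26,3) + (17,2)
step 5: (714, 83)  from 16·(43,5) + (26,3)
…
step 8: (2228, 259)  from 1·(1471,171) + (757,88)
step 9: (3699, 430)  from 1·(2228,259) + (1471,171)
→ (3699, 430).  Check: 3699²=13682601, 74·430²=13682600, difference 1.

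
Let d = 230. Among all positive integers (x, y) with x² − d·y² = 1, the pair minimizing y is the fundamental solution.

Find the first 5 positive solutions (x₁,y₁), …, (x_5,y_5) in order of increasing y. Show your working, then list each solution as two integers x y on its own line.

√230 = [15; 6,30, …], period ℓ=2 (even) → k=1
step 0: (15, 1)  from 15·(1,0) + (0,1)
step 1: (91, 6)  from 6·(15,1) + (1,0)
→ (91, 6).  Check: 91²=8281, 230·6²=8280, difference 1.
(91+6√230)^2 = 16561 + 1092√230
(91+6√230)^3 = 3014011 + 198738√230
(91+6√230)^4 = 548533441 + 36169224√230
(91+6√230)^5 = 99830072251 + 6582600030√230

91 6
16561 1092
3014011 198738
548533441 36169224
99830072251 6582600030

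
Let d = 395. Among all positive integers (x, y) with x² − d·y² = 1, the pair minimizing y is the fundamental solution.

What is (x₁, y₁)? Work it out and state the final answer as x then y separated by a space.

√395 → a₀=19, period (1,6,1,38); ℓ=4 even so k=3
step 0: (19, 1)  from 19·(1,0) + (0,1)
step 1: (20, 1)  from 1·(19,1) + (1,0)
step 2: (139, 7)  from 6·(20,1) + (19,1)
step 3: (159, 8)  from 1·(139,7) + (20,1)
→ (159, 8).  Check: 159²=25281, 395·8²=25280, difference 1.

159 8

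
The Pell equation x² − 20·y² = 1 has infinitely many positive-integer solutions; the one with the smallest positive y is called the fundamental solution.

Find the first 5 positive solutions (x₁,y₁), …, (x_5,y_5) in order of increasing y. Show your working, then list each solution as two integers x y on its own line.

9 2
161 36
2889 646
51841 11592
930249 208010

√20 = [4; 2,8, …], period ℓ=2 (even) → k=1
k=0  a_k=4  p_k/q_k = 4/1
k=1  a_k=2  p_k/q_k = 9/2
(x₁, y₁) = (9, 2);  9² − 20·2² = 1 ✓
k=2:  x_2 = 9·9+20·2·2 = 161,  y_2 = 9·2+2·9 = 36
k=3:  x_3 = 9·161+20·2·36 = 2889,  y_3 = 9·36+2·161 = 646
k=4:  x_4 = 9·2889+20·2·646 = 51841,  y_4 = 9·646+2·2889 = 11592
k=5:  x_5 = 9·51841+20·2·11592 = 930249,  y_5 = 9·11592+2·51841 = 208010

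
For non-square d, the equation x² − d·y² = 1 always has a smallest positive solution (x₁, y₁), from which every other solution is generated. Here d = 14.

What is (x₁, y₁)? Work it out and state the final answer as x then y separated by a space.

√14 → a₀=3, period (1,2,1,6); ℓ=4 even so k=3
a_0=3:  p_0=3·1+0=3,  q_0=3·0+1=1
a_1=1:  p_1=1·3+1=4,  q_1=1·1+0=1
a_2=2:  p_2=2·4+3=11,  q_2=2·1+1=3
a_3=1:  p_3=1·11+4=15,  q_3=1·3+1=4
→ (15, 4).  Check: 15²=225, 14·4²=224, difference 1.

15 4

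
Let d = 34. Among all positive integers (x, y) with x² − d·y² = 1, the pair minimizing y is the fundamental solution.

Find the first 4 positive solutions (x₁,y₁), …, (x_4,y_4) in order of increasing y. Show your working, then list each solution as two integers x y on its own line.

√34 = [5; 1,4,1,10, …], period ℓ=4 (even) → k=3
k=0  a_k=5  p_k/q_k = 5/1
…
k=2  a_k=4  p_k/q_k = 29/5
k=3  a_k=1  p_k/q_k = 35/6
fundamental: x₁=35, y₁=6  (since 1225 − 34·36 = 1)
(x_2, y_2) = (35·35 + 34·6·6, 35·6 + 6·35) = (2449, 420)
(x_3, y_3) = (35·2449 + 34·6·420, 35·420 + 6·2449) = (171395, 29394)
(x_4, y_4) = (35·171395 + 34·6·29394, 35·29394 + 6·171395) = (11995201, 2057160)

35 6
2449 420
171395 29394
11995201 2057160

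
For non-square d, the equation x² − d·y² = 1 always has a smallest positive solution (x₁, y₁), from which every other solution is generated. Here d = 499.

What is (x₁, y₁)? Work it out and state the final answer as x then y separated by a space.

√499 = [22; 2,1,21,1,2,44, …], period ℓ=6 (even) → k=5
i=0: a=22 ⇒ p=22, q=1
i=1: a=2 ⇒ p=45, q=2
…
i=4: a=1 ⇒ p=1519, q=68
i=5: a=2 ⇒ p=4490, q=201
fundamental: x₁=4490, y₁=201  (since 20160100 − 499·40401 = 1)

4490 201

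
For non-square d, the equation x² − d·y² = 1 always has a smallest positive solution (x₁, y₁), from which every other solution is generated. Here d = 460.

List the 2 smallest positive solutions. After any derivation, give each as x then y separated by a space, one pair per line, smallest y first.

d=460: √d = [21; 2,4,3,1,2,10,2,1,3,4,2,42] (ℓ=12, even), read p_11/q_11
a_0=21:  p_0=21·1+0=21,  q_0=21·0+1=1
a_1=2:  p_1=2·21+1=43,  q_1=2·1+0=2
a_2=4:  p_2=4·43+21=193,  q_2=4·2+1=9
a_3=3:  p_3=3·193+43=622,  q_3=3·9+2=29
…
a_5=2:  p_5=2·815+622=2252,  q_5=2·38+29=105
a_6=10:  p_6=10·2252+815=23335,  q_6=10·105+38=1088
…
a_8=1:  p_8=1·48922+23335=72257,  q_8=1·2281+1088=3369
…
a_10=4:  p_10=4·265693+72257=1135029,  q_10=4·12388+3369=52921
a_11=2:  p_11=2·1135029+265693=2535751,  q_11=2·52921+12388=118230
(x₁, y₁) = (2535751, 118230);  2535751² − 460·118230² = 1 ✓
(2535751+118230√460)^2 = 12860066268001 + 599603681460√460

2535751 118230
12860066268001 599603681460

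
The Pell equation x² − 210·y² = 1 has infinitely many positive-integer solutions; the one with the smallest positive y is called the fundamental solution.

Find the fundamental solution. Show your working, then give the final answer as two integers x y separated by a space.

29 2

d=210: √d = [14; 2,28] (ℓ=2, even), read p_1/q_1
k=0  a_k=14  p_k/q_k = 14/1
k=1  a_k=2  p_k/q_k = 29/2
fundamental: x₁=29, y₁=2  (since 841 − 210·4 = 1)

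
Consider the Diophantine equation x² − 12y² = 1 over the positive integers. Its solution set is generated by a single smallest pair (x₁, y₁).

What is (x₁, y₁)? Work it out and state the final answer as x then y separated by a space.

√12 = [3; 2,6, …], period ℓ=2 (even) → k=1
a_0=3:  p_0=3·1+0=3,  q_0=3·0+1=1
a_1=2:  p_1=2·3+1=7,  q_1=2·1+0=2
→ (7, 2).  Check: 7²=49, 12·2²=48, difference 1.

7 2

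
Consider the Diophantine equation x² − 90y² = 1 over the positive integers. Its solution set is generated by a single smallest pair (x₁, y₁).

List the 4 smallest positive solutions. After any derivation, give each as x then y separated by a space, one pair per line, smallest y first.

19 2
721 76
27379 2886
1039681 109592

d=90: √d = [9; 2,18] (ℓ=2, even), read p_1/q_1
i=0: a=9 ⇒ p=9, q=1
i=1: a=2 ⇒ p=19, q=2
fundamental: x₁=19, y₁=2  (since 361 − 90·4 = 1)
(19+2√90)^2 = 721 + 76√90
(19+2√90)^3 = 27379 + 2886√90
(19+2√90)^4 = 1039681 + 109592√90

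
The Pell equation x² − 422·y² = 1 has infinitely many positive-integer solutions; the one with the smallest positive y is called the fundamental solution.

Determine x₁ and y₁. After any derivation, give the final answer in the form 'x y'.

7022501 341850

√422 = [20; 1,1,5,2,1,…,1,1,40, …], period ℓ=14 (even) → k=13
i=0: a=20 ⇒ p=20, q=1
i=1: a=1 ⇒ p=21, q=1
i=2: a=1 ⇒ p=41, q=2
i=3: a=5 ⇒ p=226, q=11
i=4: a=2 ⇒ p=493, q=24
i=5: a=1 ⇒ p=719, q=35
i=6: a=3 ⇒ p=2650, q=129
i=7: a=20 ⇒ p=53719, q=2615
…
i=10: a=2 ⇒ p=598859, q=29152
i=11: a=5 ⇒ p=3211821, q=156349
i=12: a=1 ⇒ p=3810680, q=185501
i=13: a=1 ⇒ p=7022501, q=341850
fundamental: x₁=7022501, y₁=341850  (since 49315520295001 − 422·116861422500 = 1)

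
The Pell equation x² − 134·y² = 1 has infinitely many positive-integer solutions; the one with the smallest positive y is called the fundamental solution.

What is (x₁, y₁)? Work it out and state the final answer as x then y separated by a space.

√134 = [11; 1,1,2,1,3,…,1,1,22, …], period ℓ=14 (even) → k=13
k=0  a_k=11  p_k/q_k = 11/1
…
k=2  a_k=1  p_k/q_k = 23/2
…
k=4  a_k=1  p_k/q_k = 81/7
…
k=6  a_k=1  p_k/q_k = 382/33
k=7  a_k=10  p_k/q_k = 4121/356
…
k=9  a_k=3  p_k/q_k = 17630/1523
…
k=11  a_k=2  p_k/q_k = 61896/5347
k=12  a_k=1  p_k/q_k = 84029/7259
k=13  a_k=1  p_k/q_k = 145925/12606
fundamental: x₁=145925, y₁=12606  (since 21294105625 − 134·158911236 = 1)

145925 12606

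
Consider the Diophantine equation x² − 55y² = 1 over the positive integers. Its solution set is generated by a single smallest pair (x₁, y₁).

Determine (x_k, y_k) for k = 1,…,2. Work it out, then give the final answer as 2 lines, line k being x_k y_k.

89 12
15841 2136

√55 = [7; 2,2,2,14, …], period ℓ=4 (even) → k=3
k=0  a_k=7  p_k/q_k = 7/1
…
k=2  a_k=2  p_k/q_k = 37/5
k=3  a_k=2  p_k/q_k = 89/12
→ (89, 12).  Check: 89²=7921, 55·12²=7920, difference 1.
(89+12√55)^2 = 15841 + 2136√55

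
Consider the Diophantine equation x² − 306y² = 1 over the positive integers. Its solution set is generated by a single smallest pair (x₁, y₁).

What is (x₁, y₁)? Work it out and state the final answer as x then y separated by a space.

√306 = [17; 2,34, …], period ℓ=2 (even) → k=1
step 0: (17, 1)  from 17·(1,0) + (0,1)
step 1: (35, 2)  from 2·(17,1) + (1,0)
fundamental: x₁=35, y₁=2  (since 1225 − 306·4 = 1)

35 2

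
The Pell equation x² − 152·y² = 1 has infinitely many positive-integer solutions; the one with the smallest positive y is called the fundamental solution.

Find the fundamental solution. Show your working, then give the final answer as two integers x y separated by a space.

√152 → a₀=12, period (3,24); ℓ=2 even so k=1
i=0: a=12 ⇒ p=12, q=1
i=1: a=3 ⇒ p=37, q=3
fundamental: x₁=37, y₁=3  (since 1369 − 152·9 = 1)

37 3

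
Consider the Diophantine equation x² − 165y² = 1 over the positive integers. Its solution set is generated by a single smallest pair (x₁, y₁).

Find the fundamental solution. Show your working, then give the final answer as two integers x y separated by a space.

1079 84

[12; 1,5,2,5,1,24] for √165; ℓ=6 ⇒ convergent index 5
step 0: (12, 1)  from 12·(1,0) + (0,1)
…
step 4: (912, 71)  from 5·(167,13) + (77,6)
step 5: (1079, 84)  from 1·(912,71) + (167,13)
(x₁, y₁) = (1079, 84);  1079² − 165·84² = 1 ✓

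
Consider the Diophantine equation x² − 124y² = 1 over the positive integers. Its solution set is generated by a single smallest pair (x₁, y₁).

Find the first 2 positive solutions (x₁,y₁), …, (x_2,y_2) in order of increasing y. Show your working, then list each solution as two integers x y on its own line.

4620799 414960
42703566796801 3834893506080

√124 → a₀=11, period (7,2,1,1,1,…,2,7,22); ℓ=16 even so k=15
i=0: a=11 ⇒ p=11, q=1
i=1: a=7 ⇒ p=78, q=7
…
i=9: a=1 ⇒ p=17583, q=1579
…
i=14: a=2 ⇒ p=626251, q=56239
i=15: a=7 ⇒ p=4620799, q=414960
→ (4620799, 414960).  Check: 4620799²=21351783398401, 124·414960²=21351783398400, difference 1.
k=2:  x_2 = 4620799·4620799+124·414960·414960 = 42703566796801,  y_2 = 4620799·414960+414960·4620799 = 3834893506080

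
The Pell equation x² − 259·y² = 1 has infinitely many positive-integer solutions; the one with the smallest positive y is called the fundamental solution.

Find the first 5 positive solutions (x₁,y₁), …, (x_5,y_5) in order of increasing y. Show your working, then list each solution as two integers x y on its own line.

√259 = [16; 10,1,2,3,4,3,2,1,10,32, …], period ℓ=10 (even) → k=9
i=0: a=16 ⇒ p=16, q=1
…
i=2: a=1 ⇒ p=177, q=11
i=3: a=2 ⇒ p=515, q=32
i=4: a=3 ⇒ p=1722, q=107
i=5: a=4 ⇒ p=7403, q=460
i=6: a=3 ⇒ p=23931, q=1487
i=7: a=2 ⇒ p=55265, q=3434
i=8: a=1 ⇒ p=79196, q=4921
i=9: a=10 ⇒ p=847225, q=52644
→ (847225, 52644).  Check: 847225²=717790200625, 259·52644²=717790200624, difference 1.
n=2: (847225,52644)∘(847225,52644) = (847225·847225+259·52644·52644, 847225·52644+52644·847225) = (1435580401249,89202625800)
n=3: (1435580401249,89202625800)∘(847225,52644) = (847225·1435580401249+259·52644·89202625800, 847225·89202625800+52644·1435580401249) = (2432519210895520825,151149389286757356)
n=4: (2432519210895520825,151149389286757356)∘(847225,52644) = (847225·2432519210895520825+259·52644·151149389286757356, 847225·151149389286757356+52644·2432519210895520825) = (4121782176900479681520001,256115082676856799248400)
n=5: (4121782176900479681520001,256115082676856799248400)∘(847225,52644) = (847225·4121782176900479681520001+259·52644·256115082676856799248400, 847225·256115082676856799248400+52644·4121782176900479681520001) = (6984153809646585277140670173625,433974201841648854097164622644)

847225 52644
1435580401249 89202625800
2432519210895520825 151149389286757356
4121782176900479681520001 256115082676856799248400
6984153809646585277140670173625 433974201841648854097164622644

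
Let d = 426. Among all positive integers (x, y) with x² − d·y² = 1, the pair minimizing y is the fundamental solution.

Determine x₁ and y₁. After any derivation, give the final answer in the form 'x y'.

d=426: √d = [20; 1,1,1,3,2,6,2,3,1,1,1,40] (ℓ=12, even), read p_11/q_11
i=0: a=20 ⇒ p=20, q=1
i=1: a=1 ⇒ p=21, q=1
i=2: a=1 ⇒ p=41, q=2
i=3: a=1 ⇒ p=62, q=3
i=4: a=3 ⇒ p=227, q=11
…
i=6: a=6 ⇒ p=3323, q=161
i=7: a=2 ⇒ p=7162, q=347
i=8: a=3 ⇒ p=24809, q=1202
…
i=10: a=1 ⇒ p=56780, q=2751
i=11: a=1 ⇒ p=88751, q=4300
(x₁, y₁) = (88751, 4300);  88751² − 426·4300² = 1 ✓

88751 4300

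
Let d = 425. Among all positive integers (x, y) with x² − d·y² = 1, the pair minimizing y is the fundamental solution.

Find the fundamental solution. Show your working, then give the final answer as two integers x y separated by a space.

d=425: √d = [20; 1,1,1,1,1,1,40] (ℓ=7, odd), read p_13/q_13
k=0  a_k=20  p_k/q_k = 20/1
k=1  a_k=1  p_k/q_k = 21/1
k=2  a_k=1  p_k/q_k = 41/2
k=3  a_k=1  p_k/q_k = 62/3
k=4  a_k=1  p_k/q_k = 103/5
k=5  a_k=1  p_k/q_k = 165/8
k=6  a_k=1  p_k/q_k = 268/13
k=7  a_k=40  p_k/q_k = 10885/528
k=8  a_k=1  p_k/q_k = 11153/541
k=9  a_k=1  p_k/q_k = 22038/1069
k=10  a_k=1  p_k/q_k = 33191/1610
…
k=12  a_k=1  p_k/q_k = 88420/4289
k=13  a_k=1  p_k/q_k = 143649/6968
fundamental: x₁=143649, y₁=6968  (since 20635035201 − 425·48553024 = 1)

143649 6968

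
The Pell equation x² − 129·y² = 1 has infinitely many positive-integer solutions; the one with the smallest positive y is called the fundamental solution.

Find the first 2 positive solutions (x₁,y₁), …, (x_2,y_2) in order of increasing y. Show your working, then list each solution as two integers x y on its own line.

√129 = [11; 2,1,3,1,6,1,3,1,2,22, …], period ℓ=10 (even) → k=9
i=0: a=11 ⇒ p=11, q=1
…
i=2: a=1 ⇒ p=34, q=3
…
i=8: a=1 ⇒ p=6031, q=531
i=9: a=2 ⇒ p=16855, q=1484
(x₁, y₁) = (16855, 1484);  16855² − 129·1484² = 1 ✓
(16855+1484√129)^2 = 568182049 + 50025640√129

16855 1484
568182049 50025640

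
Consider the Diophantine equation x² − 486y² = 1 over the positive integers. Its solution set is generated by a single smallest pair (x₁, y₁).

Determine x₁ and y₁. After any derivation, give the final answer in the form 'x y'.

485 22

√486 → a₀=22, period (22,44); ℓ=2 even so k=1
i=0: a=22 ⇒ p=22, q=1
i=1: a=22 ⇒ p=485, q=22
(x₁, y₁) = (485, 22);  485² − 486·22² = 1 ✓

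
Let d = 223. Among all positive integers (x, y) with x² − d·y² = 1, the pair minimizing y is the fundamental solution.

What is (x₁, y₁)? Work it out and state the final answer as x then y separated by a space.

[14; 1,13,1,28] for √223; ℓ=4 ⇒ convergent index 3
i=0: a=14 ⇒ p=14, q=1
i=1: a=1 ⇒ p=15, q=1
i=2: a=13 ⇒ p=209, q=14
i=3: a=1 ⇒ p=224, q=15
→ (224, 15).  Check: 224²=50176, 223·15²=50175, difference 1.

224 15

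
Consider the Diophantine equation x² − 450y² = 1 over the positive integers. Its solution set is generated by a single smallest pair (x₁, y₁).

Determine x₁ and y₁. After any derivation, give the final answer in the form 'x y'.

19601 924

d=450: √d = [21; 4,1,2,4,2,1,4,42] (ℓ=8, even), read p_7/q_7
i=0: a=21 ⇒ p=21, q=1
i=1: a=4 ⇒ p=85, q=4
i=2: a=1 ⇒ p=106, q=5
…
i=6: a=1 ⇒ p=4179, q=197
i=7: a=4 ⇒ p=19601, q=924
→ (19601, 924).  Check: 19601²=384199201, 450·924²=384199200, difference 1.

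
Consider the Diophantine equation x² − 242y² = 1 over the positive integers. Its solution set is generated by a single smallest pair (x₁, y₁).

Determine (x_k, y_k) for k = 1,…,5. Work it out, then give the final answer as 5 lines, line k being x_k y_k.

19601 1260
768398401 49394520
30122754096401 1936363971780
1180872205318713601 75909340372325040
46292552162781456490001 2975797959339522246300

d=242: √d = [15; 1,1,3,1,14,1,3,1,1,30] (ℓ=10, even), read p_9/q_9
i=0: a=15 ⇒ p=15, q=1
i=1: a=1 ⇒ p=16, q=1
i=2: a=1 ⇒ p=31, q=2
i=3: a=3 ⇒ p=109, q=7
i=4: a=1 ⇒ p=140, q=9
…
i=6: a=1 ⇒ p=2209, q=142
i=7: a=3 ⇒ p=8696, q=559
i=8: a=1 ⇒ p=10905, q=701
i=9: a=1 ⇒ p=19601, q=1260
(x₁, y₁) = (19601, 1260);  19601² − 242·1260² = 1 ✓
(x_2, y_2) = (19601·19601 + 242·1260·1260, 19601·1260 + 1260·19601) = (768398401, 49394520)
(x_3, y_3) = (19601·768398401 + 242·1260·49394520, 19601·49394520 + 1260·768398401) = (30122754096401, 1936363971780)
(x_4, y_4) = (19601·30122754096401 + 242·1260·1936363971780, 19601·1936363971780 + 1260·30122754096401) = (1180872205318713601, 75909340372325040)
(x_5, y_5) = (19601·1180872205318713601 + 242·1260·75909340372325040, 19601·75909340372325040 + 1260·1180872205318713601) = (46292552162781456490001, 2975797959339522246300)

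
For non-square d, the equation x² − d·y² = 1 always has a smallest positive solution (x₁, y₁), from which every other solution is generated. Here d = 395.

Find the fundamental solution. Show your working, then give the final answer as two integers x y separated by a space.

d=395: √d = [19; 1,6,1,38] (ℓ=4, even), read p_3/q_3
step 0: (19, 1)  from 19·(1,0) + (0,1)
…
step 2: (139, 7)  from 6·(20,1) + (19,1)
step 3: (159, 8)  from 1·(139,7) + (20,1)
(x₁, y₁) = (159, 8);  159² − 395·8² = 1 ✓

159 8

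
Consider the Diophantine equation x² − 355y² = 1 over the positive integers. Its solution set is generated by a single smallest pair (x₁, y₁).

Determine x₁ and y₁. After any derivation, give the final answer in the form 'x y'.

954809 50676

√355 → a₀=18, period (1,5,3,3,1,6,1,3,3,5,1,36); ℓ=12 even so k=11
k=0  a_k=18  p_k/q_k = 18/1
…
k=6  a_k=6  p_k/q_k = 10457/555
…
k=10  a_k=5  p_k/q_k = 803418/42641
k=11  a_k=1  p_k/q_k = 954809/50676
(x₁, y₁) = (954809, 50676);  954809² − 355·50676² = 1 ✓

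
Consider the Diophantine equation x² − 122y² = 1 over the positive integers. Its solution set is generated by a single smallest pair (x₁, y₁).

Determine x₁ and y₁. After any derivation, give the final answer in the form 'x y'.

243 22

√122 → a₀=11, period (22); ℓ=1 odd so k=1
i=0: a=11 ⇒ p=11, q=1
i=1: a=22 ⇒ p=243, q=22
fundamental: x₁=243, y₁=22  (since 59049 − 122·484 = 1)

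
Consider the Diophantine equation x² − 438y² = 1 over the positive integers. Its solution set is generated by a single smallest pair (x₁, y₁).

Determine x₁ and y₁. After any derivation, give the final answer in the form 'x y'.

d=438: √d = [20; 1,12,1,40] (ℓ=4, even), read p_3/q_3
a_0=20:  p_0=20·1+0=20,  q_0=20·0+1=1
a_1=1:  p_1=1·20+1=21,  q_1=1·1+0=1
a_2=12:  p_2=12·21+20=272,  q_2=12·1+1=13
a_3=1:  p_3=1·272+21=293,  q_3=1·13+1=14
→ (293, 14).  Check: 293²=85849, 438·14²=85848, difference 1.

293 14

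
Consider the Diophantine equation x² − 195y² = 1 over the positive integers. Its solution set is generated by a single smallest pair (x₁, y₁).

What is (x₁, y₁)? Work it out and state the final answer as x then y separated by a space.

14 1

√195 → a₀=13, period (1,26); ℓ=2 even so k=1
step 0: (13, 1)  from 13·(1,0) + (0,1)
step 1: (14, 1)  from 1·(13,1) + (1,0)
fundamental: x₁=14, y₁=1  (since 196 − 195·1 = 1)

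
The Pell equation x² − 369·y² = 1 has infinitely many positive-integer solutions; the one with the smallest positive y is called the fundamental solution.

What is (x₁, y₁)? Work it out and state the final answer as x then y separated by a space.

8396801 437120

√369 → a₀=19, period (4,1,3,2,7,4,7,2,3,1,4,38); ℓ=12 even so k=11
a_0=19:  p_0=19·1+0=19,  q_0=19·0+1=1
…
a_2=1:  p_2=1·77+19=96,  q_2=1·4+1=5
…
a_4=2:  p_4=2·365+96=826,  q_4=2·19+5=43
a_5=7:  p_5=7·826+365=6147,  q_5=7·43+19=320
a_6=4:  p_6=4·6147+826=25414,  q_6=4·320+43=1323
…
a_8=2:  p_8=2·184045+25414=393504,  q_8=2·9581+1323=20485
a_9=3:  p_9=3·393504+184045=1364557,  q_9=3·20485+9581=71036
a_10=1:  p_10=1·1364557+393504=1758061,  q_10=1·71036+20485=91521
a_11=4:  p_11=4·1758061+1364557=8396801,  q_11=4·91521+71036=437120
fundamental: x₁=8396801, y₁=437120  (since 70506267033601 − 369·191073894400 = 1)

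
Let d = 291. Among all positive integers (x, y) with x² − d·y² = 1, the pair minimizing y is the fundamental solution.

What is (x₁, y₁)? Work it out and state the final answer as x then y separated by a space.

290 17

√291 = [17; 17,34, …], period ℓ=2 (even) → k=1
i=0: a=17 ⇒ p=17, q=1
i=1: a=17 ⇒ p=290, q=17
→ (290, 17).  Check: 290²=84100, 291·17²=84099, difference 1.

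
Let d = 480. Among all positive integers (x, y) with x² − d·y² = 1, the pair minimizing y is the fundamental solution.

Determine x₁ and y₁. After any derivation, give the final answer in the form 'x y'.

241 11

[21; 1,9,1,42] for √480; ℓ=4 ⇒ convergent index 3
i=0: a=21 ⇒ p=21, q=1
i=1: a=1 ⇒ p=22, q=1
i=2: a=9 ⇒ p=219, q=10
i=3: a=1 ⇒ p=241, q=11
fundamental: x₁=241, y₁=11  (since 58081 − 480·121 = 1)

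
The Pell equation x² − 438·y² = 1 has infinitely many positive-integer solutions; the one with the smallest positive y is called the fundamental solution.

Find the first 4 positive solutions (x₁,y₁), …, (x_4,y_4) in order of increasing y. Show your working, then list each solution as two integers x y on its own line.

d=438: √d = [20; 1,12,1,40] (ℓ=4, even), read p_3/q_3
i=0: a=20 ⇒ p=20, q=1
i=1: a=1 ⇒ p=21, q=1
i=2: a=12 ⇒ p=272, q=13
i=3: a=1 ⇒ p=293, q=14
fundamental: x₁=293, y₁=14  (since 85849 − 438·196 = 1)
(293+14√438)^2 = 171697 + 8204√438
(293+14√438)^3 = 100614149 + 4807530√438
(293+14√438)^4 = 58959719617 + 2817204376√438

293 14
171697 8204
100614149 4807530
58959719617 2817204376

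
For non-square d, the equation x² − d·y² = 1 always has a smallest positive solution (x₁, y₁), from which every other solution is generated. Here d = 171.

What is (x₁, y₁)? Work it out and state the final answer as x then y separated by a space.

√171 = [13; 13,26, …], period ℓ=2 (even) → k=1
k=0  a_k=13  p_k/q_k = 13/1
k=1  a_k=13  p_k/q_k = 170/13
→ (170, 13).  Check: 170²=28900, 171·13²=28899, difference 1.

170 13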